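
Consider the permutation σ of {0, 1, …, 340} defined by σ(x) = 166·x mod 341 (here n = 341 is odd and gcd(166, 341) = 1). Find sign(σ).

-1

Orbit of 67 under x↦166x: [67, 210, 78, 331, 45, 309, 144]… (length divides ord_341(166)).
Cycle lengths of π_166 on ℤ/341ℤ: [30, 30, 30, 30, 30, 30, 30, 30, 30, 30, 30, 1, 1, 1, 1, 1, 1, 1, 1, 1, 1, 1]; 22 cycles in total.
n − c = 341 − 22 = 319; sign = (−1)^319 = -1.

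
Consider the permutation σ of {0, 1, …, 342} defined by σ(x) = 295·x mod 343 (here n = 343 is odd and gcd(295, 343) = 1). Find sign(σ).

+1

Start at x=295: 295 → 246 → 197 → 148 → 99 → 50 → 1 → 295 (one orbit).
Cycle type of π: 7×42 + 1×49; total 91 cycles.
sign(π) = (−1)^{n − #cycles} = (−1)^{343−91} = (−1)^252 = +1.
The Jacobi symbol (295|343) = +1 (Zolotarev) agrees.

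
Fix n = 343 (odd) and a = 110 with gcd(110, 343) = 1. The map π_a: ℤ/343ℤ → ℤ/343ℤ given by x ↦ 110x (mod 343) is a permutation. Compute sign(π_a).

-1

Orbit of 309 under x↦110x: [309, 33, 200, 48, 135, 101, 134]… (length divides ord_343(110)).
Cycle lengths of π_110 on ℤ/343ℤ: [294, 42, 6, 1]; 4 cycles in total.
With 4 cycles on 343 points, sign = (−1)^{343−4} = -1.
Zolotarev: (110|343) = -1, matching the cycle-count sign.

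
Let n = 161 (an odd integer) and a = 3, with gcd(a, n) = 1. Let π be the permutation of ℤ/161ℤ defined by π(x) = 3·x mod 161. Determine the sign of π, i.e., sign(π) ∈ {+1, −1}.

Start at x=13: 13 → 39 → 117 → 29 → 87 → 100 → 139 → … (one orbit).
Decompose π into cycles: lengths [66, 66, 11, 11, 6, 1] (6 cycles, including the fixed point 0).
161 − 6 = 155 transpositions; sign(π) = (−1)^155 = -1.

-1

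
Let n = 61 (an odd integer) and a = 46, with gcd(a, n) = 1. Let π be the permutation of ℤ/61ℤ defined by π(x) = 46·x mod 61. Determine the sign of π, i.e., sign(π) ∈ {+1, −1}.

+1

Start at x=58: 58 → 45 → 57 → 60 → 15 → 19 → 20 → … (one orbit).
3 cycles of lengths [30, 30, 1].
3 cycles on 61: each ℓ→(−1)^(ℓ−1), product (−1)^58 = +1.
The Jacobi symbol (46|61) = +1 (Zolotarev) agrees.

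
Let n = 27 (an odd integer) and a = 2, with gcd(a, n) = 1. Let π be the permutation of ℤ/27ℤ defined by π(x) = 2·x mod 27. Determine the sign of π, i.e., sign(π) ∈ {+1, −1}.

Start at x=11: 11 → 22 → 17 → 7 → 14 → 1 → 2 → … (one orbit).
Cycle lengths of π_2 on ℤ/27ℤ: [18, 6, 2, 1]; 4 cycles in total.
4 cycles on 27: each ℓ→(−1)^(ℓ−1), product (−1)^23 = -1.

-1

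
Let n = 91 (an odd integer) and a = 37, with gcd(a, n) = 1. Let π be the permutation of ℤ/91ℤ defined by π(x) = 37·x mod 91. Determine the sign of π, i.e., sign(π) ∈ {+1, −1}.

Orbit of 74 under x↦37x: [74, 8, 23, 32, 1, 37, 4]… (length divides ord_91(37)).
10 cycles of lengths [12, 12, 12, 12, 12, 12, 12, 3, 3, 1].
Σ(ℓ_i−1) = 91−10 = 81; sign = (−1)^81 = -1.

-1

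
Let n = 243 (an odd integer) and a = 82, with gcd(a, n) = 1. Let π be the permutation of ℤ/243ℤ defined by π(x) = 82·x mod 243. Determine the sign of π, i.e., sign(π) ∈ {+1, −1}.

Orbit of 82 under x↦82x: [82, 163, 1]… (length divides ord_243(82)).
The orbit structure of x ↦ 82x mod 243: 135 orbits of sizes [3, 3, 3, 3, 3, 3, 3, 3, 3, 3, 3, 3, 3, 3, 3, 3, 3, 3, 3, 3, 3, 3, 3, 3, 3, 3, 3, 3, 3, 3, 3, 3, 3, 3, 3, 3, 3, 3, 3, 3, 3, 3, 3, 3, 3, 3, 3, 3, 3, 3, 3, 3, 3, 3, 1, 1, 1, 1, 1, 1, 1, 1, 1, 1, 1, 1, 1, 1, 1, 1, 1, 1, 1, 1, 1, 1, 1, 1, 1, 1, 1, 1, 1, 1, 1, 1, 1, 1, 1, 1, 1, 1, 1, 1, 1, 1, 1, 1, 1, 1, 1, 1, 1, 1, 1, 1, 1, 1, 1, 1, 1, 1, 1, 1, 1, 1, 1, 1, 1, 1, 1, 1, 1, 1, 1, 1, 1, 1, 1, 1, 1, 1, 1, 1, 1].
n − c = 243 − 135 = 108; sign = (−1)^108 = +1.
Check: (82/243) = +1 by Zolotarev.

+1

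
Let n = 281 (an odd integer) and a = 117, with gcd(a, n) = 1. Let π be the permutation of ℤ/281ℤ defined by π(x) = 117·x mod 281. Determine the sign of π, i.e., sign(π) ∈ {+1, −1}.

Orbit of 47 under x↦117x: [47, 160, 174, 126, 130, 36, 278]… (length divides ord_281(117)).
The orbit structure of x ↦ 117x mod 281: 2 orbits of sizes [280, 1].
With 2 cycles on 281 points, sign = (−1)^{281−2} = -1.
(117|281)_J = -1 (Zolotarev's lemma cross-check).

-1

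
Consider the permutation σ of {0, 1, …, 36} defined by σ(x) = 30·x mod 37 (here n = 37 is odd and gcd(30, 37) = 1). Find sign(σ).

+1

Trace 11: π^k(11) = [11, 34, 21, 1, 30, 12, 27] for k=0..6.
3 cycles of lengths [18, 18, 1].
37 − 3 = 34 transpositions; sign(π) = (−1)^34 = +1.
Zolotarev: (30|37) = +1, matching the cycle-count sign.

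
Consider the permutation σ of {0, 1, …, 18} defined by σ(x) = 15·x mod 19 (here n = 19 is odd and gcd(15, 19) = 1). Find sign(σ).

-1

Orbit of 5 under x↦15x: [5, 18, 4, 3, 7, 10, 17]… (length divides ord_19(15)).
Decompose π into cycles: lengths [18, 1] (2 cycles, including the fixed point 0).
n − c = 19 − 2 = 17; sign = (−1)^17 = -1.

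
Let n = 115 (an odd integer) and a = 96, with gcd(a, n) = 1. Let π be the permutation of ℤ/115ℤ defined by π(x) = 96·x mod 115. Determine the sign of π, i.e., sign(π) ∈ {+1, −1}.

+1

Start at x=16: 16 → 41 → 26 → 81 → 71 → 31 → 101 → … (one orbit).
π_96 has 15 disjoint cycles with lengths [11, 11, 11, 11, 11, 11, 11, 11, 11, 11, 1, 1, 1, 1, 1] on {0,…,114}.
Σ(ℓ_i−1) = 115−15 = 100; sign = (−1)^100 = +1.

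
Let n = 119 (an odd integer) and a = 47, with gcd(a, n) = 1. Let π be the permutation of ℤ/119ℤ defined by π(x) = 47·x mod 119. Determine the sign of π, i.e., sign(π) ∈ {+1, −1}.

-1

Trace 16: π^k(16) = [16, 38, 1, 47, 67, 55, 86] for k=0..6.
The orbit structure of x ↦ 47x mod 119: 14 orbits of sizes [12, 12, 12, 12, 12, 12, 12, 12, 6, 4, 4, 4, 4, 1].
sign(π) = (−1)^{n − #cycles} = (−1)^{119−14} = (−1)^105 = -1.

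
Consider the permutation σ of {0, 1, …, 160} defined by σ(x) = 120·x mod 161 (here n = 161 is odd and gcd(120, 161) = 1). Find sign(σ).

Trace 99: π^k(99) = [99, 127, 106, 1, 120, 71, 148] for k=0..6.
Decompose π into cycles: lengths [22, 22, 22, 22, 22, 22, 22, 1, 1, 1, 1, 1, 1, 1] (14 cycles, including the fixed point 0).
With 14 cycles on 161 points, sign = (−1)^{161−14} = -1.

-1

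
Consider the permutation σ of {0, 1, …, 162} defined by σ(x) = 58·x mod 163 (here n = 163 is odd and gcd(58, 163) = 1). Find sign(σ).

+1

Start at x=104: 104 → 1 → 58 → 104 (one orbit).
The orbit structure of x ↦ 58x mod 163: 55 orbits of sizes [3, 3, 3, 3, 3, 3, 3, 3, 3, 3, 3, 3, 3, 3, 3, 3, 3, 3, 3, 3, 3, 3, 3, 3, 3, 3, 3, 3, 3, 3, 3, 3, 3, 3, 3, 3, 3, 3, 3, 3, 3, 3, 3, 3, 3, 3, 3, 3, 3, 3, 3, 3, 3, 3, 1].
55 cycles on 163: each ℓ→(−1)^(ℓ−1), product (−1)^108 = +1.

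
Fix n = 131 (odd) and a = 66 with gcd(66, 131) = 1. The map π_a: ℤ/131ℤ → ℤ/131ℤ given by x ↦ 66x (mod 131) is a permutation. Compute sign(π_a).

Orbit of 62 under x↦66x: [62, 31, 81, 106, 53, 92, 46]… (length divides ord_131(66)).
Decompose π into cycles: lengths [130, 1] (2 cycles, including the fixed point 0).
131 − 2 = 129 transpositions; sign(π) = (−1)^129 = -1.
Via Zolotarev, sign(π_{66}) = (66|131) = -1.

-1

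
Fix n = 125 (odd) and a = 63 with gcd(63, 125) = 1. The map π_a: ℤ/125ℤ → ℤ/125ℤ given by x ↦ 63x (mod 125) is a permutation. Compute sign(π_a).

Trace 38: π^k(38) = [38, 19, 72, 36, 18, 9, 67] for k=0..6.
π_63 has 4 disjoint cycles with lengths [100, 20, 4, 1] on {0,…,124}.
4 cycles on 125: each ℓ→(−1)^(ℓ−1), product (−1)^121 = -1.
The Jacobi symbol (63|125) = -1 (Zolotarev) agrees.

-1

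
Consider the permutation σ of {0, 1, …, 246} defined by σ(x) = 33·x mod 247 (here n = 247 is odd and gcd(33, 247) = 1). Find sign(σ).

Start at x=237: 237 → 164 → 225 → 15 → 1 → 33 → 101 → … (one orbit).
Cycle lengths of π_33 on ℤ/247ℤ: [36, 36, 36, 36, 36, 36, 18, 12, 1]; 9 cycles in total.
sign(π) = (−1)^{n − #cycles} = (−1)^{247−9} = (−1)^238 = +1.
The Jacobi symbol (33|247) = +1 (Zolotarev) agrees.

+1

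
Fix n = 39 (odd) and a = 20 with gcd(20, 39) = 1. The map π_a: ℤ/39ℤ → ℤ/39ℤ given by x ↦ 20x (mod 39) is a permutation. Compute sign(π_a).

Start at x=25: 25 → 32 → 16 → 8 → 4 → 2 → 1 → … (one orbit).
The orbit structure of x ↦ 20x mod 39: 5 orbits of sizes [12, 12, 12, 2, 1].
39 − 5 = 34 transpositions; sign(π) = (−1)^34 = +1.

+1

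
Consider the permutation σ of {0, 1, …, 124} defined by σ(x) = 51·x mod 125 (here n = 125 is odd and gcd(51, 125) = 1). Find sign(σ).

+1

Orbit of 26 under x↦51x: [26, 76, 1, 51, 101]… (length divides ord_125(51)).
45 cycles of lengths [5, 5, 5, 5, 5, 5, 5, 5, 5, 5, 5, 5, 5, 5, 5, 5, 5, 5, 5, 5, 1, 1, 1, 1, 1, 1, 1, 1, 1, 1, 1, 1, 1, 1, 1, 1, 1, 1, 1, 1, 1, 1, 1, 1, 1].
With 45 cycles on 125 points, sign = (−1)^{125−45} = +1.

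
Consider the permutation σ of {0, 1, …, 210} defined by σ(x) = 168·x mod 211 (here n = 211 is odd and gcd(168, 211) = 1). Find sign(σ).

Orbit of 144 under x↦168x: [144, 138, 185, 63, 34, 15, 199]… (length divides ord_211(168)).
Cycle type of π: 42×5 + 1; total 6 cycles.
sign(π) = (−1)^{n − #cycles} = (−1)^{211−6} = (−1)^205 = -1.
(168|211)_J = -1 (Zolotarev's lemma cross-check).

-1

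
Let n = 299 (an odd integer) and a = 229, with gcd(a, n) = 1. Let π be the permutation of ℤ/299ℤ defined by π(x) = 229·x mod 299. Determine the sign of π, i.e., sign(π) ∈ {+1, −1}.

+1

Orbit of 229 under x↦229x: [229, 116, 252, 1]… (length divides ord_299(229)).
Cycle type of π: 4×69 + 2×11 + 1; total 81 cycles.
n − c = 299 − 81 = 218; sign = (−1)^218 = +1.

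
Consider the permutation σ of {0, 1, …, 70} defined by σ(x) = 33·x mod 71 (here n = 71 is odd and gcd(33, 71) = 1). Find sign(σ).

Orbit of 44 under x↦33x: [44, 32, 62, 58, 68, 43, 70]… (length divides ord_71(33)).
Cycle lengths of π_33 on ℤ/71ℤ: [70, 1]; 2 cycles in total.
Σ(ℓ_i−1) = 71−2 = 69; sign = (−1)^69 = -1.

-1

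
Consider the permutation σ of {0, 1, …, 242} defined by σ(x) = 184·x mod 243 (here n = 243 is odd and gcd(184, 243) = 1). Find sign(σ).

+1

Start at x=46: 46 → 202 → 232 → 163 → 103 → 241 → 118 → … (one orbit).
11 cycles of lengths [81, 81, 27, 27, 9, 9, 3, 3, 1, 1, 1].
Σ(ℓ_i−1) = 243−11 = 232; sign = (−1)^232 = +1.
Via Zolotarev, sign(π_{184}) = (184|243) = +1.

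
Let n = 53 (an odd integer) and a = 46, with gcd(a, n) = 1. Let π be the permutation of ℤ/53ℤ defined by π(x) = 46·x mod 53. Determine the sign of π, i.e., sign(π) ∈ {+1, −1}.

Trace 49: π^k(49) = [49, 28, 16, 47, 42, 24, 44] for k=0..6.
π_46 has 5 disjoint cycles with lengths [13, 13, 13, 13, 1] on {0,…,52}.
Σ(ℓ_i−1) = 53−5 = 48; sign = (−1)^48 = +1.
Zolotarev: (46|53) = +1, matching the cycle-count sign.

+1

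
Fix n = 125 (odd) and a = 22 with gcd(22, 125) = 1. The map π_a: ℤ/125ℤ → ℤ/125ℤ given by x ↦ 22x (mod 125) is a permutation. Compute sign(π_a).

-1

Orbit of 34 under x↦22x: [34, 123, 81, 32, 79, 113, 111]… (length divides ord_125(22)).
π_22 has 4 disjoint cycles with lengths [100, 20, 4, 1] on {0,…,124}.
sign(π) = (−1)^{n − #cycles} = (−1)^{125−4} = (−1)^121 = -1.
(22|125)_J = -1 (Zolotarev's lemma cross-check).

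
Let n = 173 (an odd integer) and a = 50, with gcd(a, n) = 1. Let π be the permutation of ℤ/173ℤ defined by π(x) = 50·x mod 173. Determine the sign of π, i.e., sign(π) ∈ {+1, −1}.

Start at x=156: 156 → 15 → 58 → 132 → 26 → 89 → 125 → … (one orbit).
Decompose π into cycles: lengths [172, 1] (2 cycles, including the fixed point 0).
With 2 cycles on 173 points, sign = (−1)^{173−2} = -1.
Via Zolotarev, sign(π_{50}) = (50|173) = -1.

-1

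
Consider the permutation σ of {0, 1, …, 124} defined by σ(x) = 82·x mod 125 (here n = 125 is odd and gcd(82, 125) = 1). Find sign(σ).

Orbit of 82 under x↦82x: [82, 99, 118, 51, 57, 49, 18]… (length divides ord_125(82)).
Decompose π into cycles: lengths [20, 20, 20, 20, 20, 4, 4, 4, 4, 4, 4, 1] (12 cycles, including the fixed point 0).
125 − 12 = 113 transpositions; sign(π) = (−1)^113 = -1.
Check: (82/125) = -1 by Zolotarev.

-1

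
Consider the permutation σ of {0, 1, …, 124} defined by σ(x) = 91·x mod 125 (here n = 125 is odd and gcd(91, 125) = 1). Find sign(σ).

+1

Trace 101: π^k(101) = [101, 66, 6, 46, 61, 51, 16] for k=0..6.
Cycle lengths of π_91 on ℤ/125ℤ: [25, 25, 25, 25, 5, 5, 5, 5, 1, 1, 1, 1, 1]; 13 cycles in total.
sign(π) = (−1)^{n − #cycles} = (−1)^{125−13} = (−1)^112 = +1.
(91|125)_J = +1 (Zolotarev's lemma cross-check).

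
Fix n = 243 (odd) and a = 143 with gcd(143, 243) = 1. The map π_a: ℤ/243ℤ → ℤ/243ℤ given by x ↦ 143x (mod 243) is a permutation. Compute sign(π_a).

-1

Start at x=197: 197 → 226 → 242 → 100 → 206 → 55 → 89 → … (one orbit).
π_143 has 14 disjoint cycles with lengths [54, 54, 54, 18, 18, 18, 6, 6, 6, 2, 2, 2, 2, 1] on {0,…,242}.
With 14 cycles on 243 points, sign = (−1)^{243−14} = -1.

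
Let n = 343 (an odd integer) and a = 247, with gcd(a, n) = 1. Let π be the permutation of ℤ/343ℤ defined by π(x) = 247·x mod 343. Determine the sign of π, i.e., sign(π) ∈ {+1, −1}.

Trace 99: π^k(99) = [99, 100, 4, 302, 163, 130, 211] for k=0..6.
7 cycles of lengths [147, 147, 21, 21, 3, 3, 1].
n − c = 343 − 7 = 336; sign = (−1)^336 = +1.
Via Zolotarev, sign(π_{247}) = (247|343) = +1.

+1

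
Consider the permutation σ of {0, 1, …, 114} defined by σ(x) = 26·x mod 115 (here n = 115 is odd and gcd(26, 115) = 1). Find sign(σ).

+1

Start at x=31: 31 → 1 → 26 → 101 → 96 → 81 → 36 → … (one orbit).
15 cycles of lengths [11, 11, 11, 11, 11, 11, 11, 11, 11, 11, 1, 1, 1, 1, 1].
With 15 cycles on 115 points, sign = (−1)^{115−15} = +1.
The Jacobi symbol (26|115) = +1 (Zolotarev) agrees.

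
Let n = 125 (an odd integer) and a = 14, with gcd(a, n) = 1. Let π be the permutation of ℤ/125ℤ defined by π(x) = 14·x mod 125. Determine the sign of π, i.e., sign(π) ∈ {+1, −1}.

+1

Start at x=116: 116 → 124 → 111 → 54 → 6 → 84 → 51 → … (one orbit).
Cycle lengths of π_14 on ℤ/125ℤ: [50, 50, 10, 10, 2, 2, 1]; 7 cycles in total.
n − c = 125 − 7 = 118; sign = (−1)^118 = +1.
Zolotarev: (14|125) = +1, matching the cycle-count sign.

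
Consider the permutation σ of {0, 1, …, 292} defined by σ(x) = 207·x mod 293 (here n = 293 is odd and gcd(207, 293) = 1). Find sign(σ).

-1

Orbit of 286 under x↦207x: [286, 16, 89, 257, 166, 81, 66]… (length divides ord_293(207)).
Cycle lengths of π_207 on ℤ/293ℤ: [292, 1]; 2 cycles in total.
Σ(ℓ_i−1) = 293−2 = 291; sign = (−1)^291 = -1.
The Jacobi symbol (207|293) = -1 (Zolotarev) agrees.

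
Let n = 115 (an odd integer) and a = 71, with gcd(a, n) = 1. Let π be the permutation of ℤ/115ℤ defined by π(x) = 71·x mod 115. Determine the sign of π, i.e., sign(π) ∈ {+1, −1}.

Orbit of 6 under x↦71x: [6, 81, 1, 71, 96, 31, 16]… (length divides ord_115(71)).
15 cycles of lengths [11, 11, 11, 11, 11, 11, 11, 11, 11, 11, 1, 1, 1, 1, 1].
115 − 15 = 100 transpositions; sign(π) = (−1)^100 = +1.
Zolotarev: (71|115) = +1, matching the cycle-count sign.

+1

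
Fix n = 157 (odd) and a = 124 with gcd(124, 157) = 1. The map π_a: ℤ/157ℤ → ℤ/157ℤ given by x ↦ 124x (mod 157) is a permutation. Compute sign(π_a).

Trace 11: π^k(11) = [11, 108, 47, 19, 1, 124, 147] for k=0..6.
Decompose π into cycles: lengths [39, 39, 39, 39, 1] (5 cycles, including the fixed point 0).
Σ(ℓ_i−1) = 157−5 = 152; sign = (−1)^152 = +1.

+1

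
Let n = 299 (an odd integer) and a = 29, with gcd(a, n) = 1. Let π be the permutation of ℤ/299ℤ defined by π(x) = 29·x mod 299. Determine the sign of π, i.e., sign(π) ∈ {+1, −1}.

Trace 243: π^k(243) = [243, 170, 146, 48, 196, 3, 87] for k=0..6.
Cycle type of π: 33×8 + 11×2 + 3×4 + 1; total 15 cycles.
n − c = 299 − 15 = 284; sign = (−1)^284 = +1.
Check: (29/299) = +1 by Zolotarev.

+1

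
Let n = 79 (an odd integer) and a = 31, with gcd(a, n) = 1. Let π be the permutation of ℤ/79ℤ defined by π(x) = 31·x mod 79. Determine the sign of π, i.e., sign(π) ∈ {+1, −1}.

+1

Start at x=52: 52 → 32 → 44 → 21 → 19 → 36 → 10 → … (one orbit).
3 cycles of lengths [39, 39, 1].
n − c = 79 − 3 = 76; sign = (−1)^76 = +1.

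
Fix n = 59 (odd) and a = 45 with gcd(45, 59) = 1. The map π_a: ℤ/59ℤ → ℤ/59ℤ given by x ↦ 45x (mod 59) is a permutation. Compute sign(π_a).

Start at x=19: 19 → 29 → 7 → 20 → 15 → 26 → 49 → … (one orbit).
The orbit structure of x ↦ 45x mod 59: 3 orbits of sizes [29, 29, 1].
Σ(ℓ_i−1) = 59−3 = 56; sign = (−1)^56 = +1.
Zolotarev: (45|59) = +1, matching the cycle-count sign.

+1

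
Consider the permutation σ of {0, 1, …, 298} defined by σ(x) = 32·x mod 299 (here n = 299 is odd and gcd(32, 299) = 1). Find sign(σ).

Orbit of 70 under x↦32x: [70, 147, 219, 131, 6, 192, 164]… (length divides ord_299(32)).
Cycle lengths of π_32 on ℤ/299ℤ: [132, 132, 12, 11, 11, 1]; 6 cycles in total.
With 6 cycles on 299 points, sign = (−1)^{299−6} = -1.
The Jacobi symbol (32|299) = -1 (Zolotarev) agrees.

-1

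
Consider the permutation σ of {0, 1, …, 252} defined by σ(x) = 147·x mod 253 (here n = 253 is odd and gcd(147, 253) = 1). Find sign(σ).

Orbit of 147 under x↦147x: [147, 104, 108, 190, 100, 26, 27]… (length divides ord_253(147)).
The orbit structure of x ↦ 147x mod 253: 9 orbits of sizes [55, 55, 55, 55, 11, 11, 5, 5, 1].
With 9 cycles on 253 points, sign = (−1)^{253−9} = +1.
Zolotarev: (147|253) = +1, matching the cycle-count sign.

+1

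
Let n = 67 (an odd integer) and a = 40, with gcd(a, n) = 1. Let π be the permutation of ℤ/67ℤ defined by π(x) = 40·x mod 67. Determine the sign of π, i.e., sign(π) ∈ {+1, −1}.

+1

Orbit of 62 under x↦40x: [62, 1, 40, 59, 15, 64, 14]… (length divides ord_67(40)).
The orbit structure of x ↦ 40x mod 67: 7 orbits of sizes [11, 11, 11, 11, 11, 11, 1].
n − c = 67 − 7 = 60; sign = (−1)^60 = +1.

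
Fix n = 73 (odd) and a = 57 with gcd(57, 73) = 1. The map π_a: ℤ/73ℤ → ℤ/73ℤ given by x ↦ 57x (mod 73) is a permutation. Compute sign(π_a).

+1

Trace 18: π^k(18) = [18, 4, 9, 2, 41, 1, 57] for k=0..6.
π_57 has 5 disjoint cycles with lengths [18, 18, 18, 18, 1] on {0,…,72}.
sign(π) = (−1)^{n − #cycles} = (−1)^{73−5} = (−1)^68 = +1.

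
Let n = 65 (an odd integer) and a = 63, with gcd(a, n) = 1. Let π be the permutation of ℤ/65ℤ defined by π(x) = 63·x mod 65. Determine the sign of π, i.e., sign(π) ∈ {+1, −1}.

Trace 2: π^k(2) = [2, 61, 8, 49, 32, 1, 63] for k=0..6.
7 cycles of lengths [12, 12, 12, 12, 12, 4, 1].
7 cycles on 65: each ℓ→(−1)^(ℓ−1), product (−1)^58 = +1.
(63|65)_J = +1 (Zolotarev's lemma cross-check).

+1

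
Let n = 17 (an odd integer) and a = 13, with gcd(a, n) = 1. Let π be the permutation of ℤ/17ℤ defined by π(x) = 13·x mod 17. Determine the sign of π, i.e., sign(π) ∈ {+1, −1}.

Start at x=13: 13 → 16 → 4 → 1 → 13 (one orbit).
5 cycles of lengths [4, 4, 4, 4, 1].
With 5 cycles on 17 points, sign = (−1)^{17−5} = +1.
Via Zolotarev, sign(π_{13}) = (13|17) = +1.

+1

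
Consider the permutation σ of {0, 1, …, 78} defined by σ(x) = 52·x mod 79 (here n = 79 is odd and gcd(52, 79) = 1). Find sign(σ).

Orbit of 46 under x↦52x: [46, 22, 38, 1, 52, 18, 67]… (length divides ord_79(52)).
The orbit structure of x ↦ 52x mod 79: 7 orbits of sizes [13, 13, 13, 13, 13, 13, 1].
n − c = 79 − 7 = 72; sign = (−1)^72 = +1.
Zolotarev: (52|79) = +1, matching the cycle-count sign.

+1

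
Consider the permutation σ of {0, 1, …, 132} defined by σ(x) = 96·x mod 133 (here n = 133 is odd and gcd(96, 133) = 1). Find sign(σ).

Trace 96: π^k(96) = [96, 39, 20, 58, 115, 1] for k=0..5.
The orbit structure of x ↦ 96x mod 133: 38 orbits of sizes [6, 6, 6, 6, 6, 6, 6, 6, 6, 6, 6, 6, 6, 6, 6, 6, 6, 6, 6, 1, 1, 1, 1, 1, 1, 1, 1, 1, 1, 1, 1, 1, 1, 1, 1, 1, 1, 1].
38 cycles on 133: each ℓ→(−1)^(ℓ−1), product (−1)^95 = -1.
Zolotarev: (96|133) = -1, matching the cycle-count sign.

-1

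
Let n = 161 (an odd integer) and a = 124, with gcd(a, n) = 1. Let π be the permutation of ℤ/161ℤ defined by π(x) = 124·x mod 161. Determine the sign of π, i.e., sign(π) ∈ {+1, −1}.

-1

Start at x=12: 12 → 39 → 6 → 100 → 3 → 50 → 82 → … (one orbit).
Cycle lengths of π_124 on ℤ/161ℤ: [66, 66, 11, 11, 6, 1]; 6 cycles in total.
Σ(ℓ_i−1) = 161−6 = 155; sign = (−1)^155 = -1.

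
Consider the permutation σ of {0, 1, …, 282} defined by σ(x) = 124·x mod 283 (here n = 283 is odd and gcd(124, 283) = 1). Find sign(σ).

-1

Orbit of 181 under x↦124x: [181, 87, 34, 254, 83, 104, 161]… (length divides ord_283(124)).
The orbit structure of x ↦ 124x mod 283: 2 orbits of sizes [282, 1].
With 2 cycles on 283 points, sign = (−1)^{283−2} = -1.
Zolotarev: (124|283) = -1, matching the cycle-count sign.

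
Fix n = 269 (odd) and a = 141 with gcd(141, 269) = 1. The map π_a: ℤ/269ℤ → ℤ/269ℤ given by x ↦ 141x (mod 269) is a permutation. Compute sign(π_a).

-1

Orbit of 21 under x↦141x: [21, 2, 13, 219, 213, 174, 55]… (length divides ord_269(141)).
π_141 has 2 disjoint cycles with lengths [268, 1] on {0,…,268}.
269 − 2 = 267 transpositions; sign(π) = (−1)^267 = -1.
Via Zolotarev, sign(π_{141}) = (141|269) = -1.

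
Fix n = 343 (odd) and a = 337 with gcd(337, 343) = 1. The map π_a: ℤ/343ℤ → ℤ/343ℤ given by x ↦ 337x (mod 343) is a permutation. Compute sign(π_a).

Trace 302: π^k(302) = [302, 246, 239, 281, 29, 169, 15] for k=0..6.
19 cycles of lengths [49, 49, 49, 49, 49, 49, 7, 7, 7, 7, 7, 7, 1, 1, 1, 1, 1, 1, 1].
19 cycles on 343: each ℓ→(−1)^(ℓ−1), product (−1)^324 = +1.

+1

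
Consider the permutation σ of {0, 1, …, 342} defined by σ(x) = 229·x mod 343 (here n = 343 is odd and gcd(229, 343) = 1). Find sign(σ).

-1

Orbit of 72 under x↦229x: [72, 24, 8, 117, 39, 13, 233]… (length divides ord_343(229)).
The orbit structure of x ↦ 229x mod 343: 4 orbits of sizes [294, 42, 6, 1].
sign(π) = (−1)^{n − #cycles} = (−1)^{343−4} = (−1)^339 = -1.
Zolotarev: (229|343) = -1, matching the cycle-count sign.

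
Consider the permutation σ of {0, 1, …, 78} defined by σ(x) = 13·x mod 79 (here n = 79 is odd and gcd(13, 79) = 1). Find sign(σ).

Start at x=40: 40 → 46 → 45 → 32 → 21 → 36 → 73 → … (one orbit).
Cycle type of π: 39×2 + 1; total 3 cycles.
Σ(ℓ_i−1) = 79−3 = 76; sign = (−1)^76 = +1.
Check: (13/79) = +1 by Zolotarev.

+1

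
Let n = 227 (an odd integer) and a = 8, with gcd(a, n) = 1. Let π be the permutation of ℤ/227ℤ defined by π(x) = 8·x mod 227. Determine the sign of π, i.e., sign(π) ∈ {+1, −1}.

-1

Start at x=122: 122 → 68 → 90 → 39 → 85 → 226 → 219 → … (one orbit).
Cycle type of π: 226 + 1; total 2 cycles.
sign(π) = (−1)^{n − #cycles} = (−1)^{227−2} = (−1)^225 = -1.
The Jacobi symbol (8|227) = -1 (Zolotarev) agrees.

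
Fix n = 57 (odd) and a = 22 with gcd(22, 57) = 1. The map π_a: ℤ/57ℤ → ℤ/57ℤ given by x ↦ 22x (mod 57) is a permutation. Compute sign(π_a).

-1

Trace 22: π^k(22) = [22, 28, 46, 43, 34, 7, 40] for k=0..6.
The orbit structure of x ↦ 22x mod 57: 6 orbits of sizes [18, 18, 18, 1, 1, 1].
sign(π) = (−1)^{n − #cycles} = (−1)^{57−6} = (−1)^51 = -1.
Check: (22/57) = -1 by Zolotarev.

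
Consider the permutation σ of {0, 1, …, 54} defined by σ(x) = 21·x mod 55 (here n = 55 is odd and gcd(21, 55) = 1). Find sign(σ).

Trace 21: π^k(21) = [21, 1] for k=0..1.
Cycle type of π: 2×25 + 1×5; total 30 cycles.
30 cycles on 55: each ℓ→(−1)^(ℓ−1), product (−1)^25 = -1.
Check: (21/55) = -1 by Zolotarev.

-1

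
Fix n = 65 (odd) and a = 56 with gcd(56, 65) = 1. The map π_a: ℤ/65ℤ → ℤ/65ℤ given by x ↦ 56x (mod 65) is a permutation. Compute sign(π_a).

+1

Trace 16: π^k(16) = [16, 51, 61, 36, 1, 56] for k=0..5.
Decompose π into cycles: lengths [6, 6, 6, 6, 6, 6, 6, 6, 6, 6, 1, 1, 1, 1, 1] (15 cycles, including the fixed point 0).
65 − 15 = 50 transpositions; sign(π) = (−1)^50 = +1.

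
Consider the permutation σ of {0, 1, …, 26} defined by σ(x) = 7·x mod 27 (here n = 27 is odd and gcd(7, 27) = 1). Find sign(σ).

+1

Start at x=10: 10 → 16 → 4 → 1 → 7 → 22 → 19 → … (one orbit).
Cycle lengths of π_7 on ℤ/27ℤ: [9, 9, 3, 3, 1, 1, 1]; 7 cycles in total.
27 − 7 = 20 transpositions; sign(π) = (−1)^20 = +1.
The Jacobi symbol (7|27) = +1 (Zolotarev) agrees.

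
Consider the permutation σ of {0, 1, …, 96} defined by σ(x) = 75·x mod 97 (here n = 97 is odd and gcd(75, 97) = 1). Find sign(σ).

+1

Orbit of 22 under x↦75x: [22, 1, 75, 96]… (length divides ord_97(75)).
The orbit structure of x ↦ 75x mod 97: 25 orbits of sizes [4, 4, 4, 4, 4, 4, 4, 4, 4, 4, 4, 4, 4, 4, 4, 4, 4, 4, 4, 4, 4, 4, 4, 4, 1].
Σ(ℓ_i−1) = 97−25 = 72; sign = (−1)^72 = +1.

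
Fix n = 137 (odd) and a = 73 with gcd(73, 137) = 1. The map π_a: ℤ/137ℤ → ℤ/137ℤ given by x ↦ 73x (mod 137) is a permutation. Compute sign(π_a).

Orbit of 60 under x↦73x: [60, 133, 119, 56, 115, 38, 34]… (length divides ord_137(73)).
Cycle lengths of π_73 on ℤ/137ℤ: [17, 17, 17, 17, 17, 17, 17, 17, 1]; 9 cycles in total.
9 cycles on 137: each ℓ→(−1)^(ℓ−1), product (−1)^128 = +1.
Check: (73/137) = +1 by Zolotarev.

+1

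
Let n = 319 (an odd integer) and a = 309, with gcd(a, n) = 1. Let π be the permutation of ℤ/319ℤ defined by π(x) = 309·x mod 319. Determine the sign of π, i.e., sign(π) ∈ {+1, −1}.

Trace 188: π^k(188) = [188, 34, 298, 210, 133, 265, 221] for k=0..6.
π_309 has 22 disjoint cycles with lengths [28, 28, 28, 28, 28, 28, 28, 28, 28, 28, 28, 1, 1, 1, 1, 1, 1, 1, 1, 1, 1, 1] on {0,…,318}.
n − c = 319 − 22 = 297; sign = (−1)^297 = -1.
Via Zolotarev, sign(π_{309}) = (309|319) = -1.

-1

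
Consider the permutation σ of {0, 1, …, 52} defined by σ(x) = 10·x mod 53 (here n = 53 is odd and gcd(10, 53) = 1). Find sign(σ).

+1

Start at x=10: 10 → 47 → 46 → 36 → 42 → 49 → 13 → … (one orbit).
Decompose π into cycles: lengths [13, 13, 13, 13, 1] (5 cycles, including the fixed point 0).
With 5 cycles on 53 points, sign = (−1)^{53−5} = +1.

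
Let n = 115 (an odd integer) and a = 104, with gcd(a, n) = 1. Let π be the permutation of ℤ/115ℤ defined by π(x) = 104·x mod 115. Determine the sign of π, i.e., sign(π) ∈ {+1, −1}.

+1

Orbit of 81 under x↦104x: [81, 29, 26, 59, 41, 9, 16]… (length divides ord_115(104)).
Decompose π into cycles: lengths [22, 22, 22, 22, 11, 11, 2, 2, 1] (9 cycles, including the fixed point 0).
With 9 cycles on 115 points, sign = (−1)^{115−9} = +1.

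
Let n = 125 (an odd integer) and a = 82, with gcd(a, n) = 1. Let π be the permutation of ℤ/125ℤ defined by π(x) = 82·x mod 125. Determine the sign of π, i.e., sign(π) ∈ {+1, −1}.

-1

Start at x=74: 74 → 68 → 76 → 107 → 24 → 93 → 1 → … (one orbit).
Cycle lengths of π_82 on ℤ/125ℤ: [20, 20, 20, 20, 20, 4, 4, 4, 4, 4, 4, 1]; 12 cycles in total.
With 12 cycles on 125 points, sign = (−1)^{125−12} = -1.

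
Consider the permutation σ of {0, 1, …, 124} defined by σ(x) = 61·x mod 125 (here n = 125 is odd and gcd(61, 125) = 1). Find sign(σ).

+1

Start at x=81: 81 → 66 → 26 → 86 → 121 → 6 → 116 → … (one orbit).
π_61 has 13 disjoint cycles with lengths [25, 25, 25, 25, 5, 5, 5, 5, 1, 1, 1, 1, 1] on {0,…,124}.
With 13 cycles on 125 points, sign = (−1)^{125−13} = +1.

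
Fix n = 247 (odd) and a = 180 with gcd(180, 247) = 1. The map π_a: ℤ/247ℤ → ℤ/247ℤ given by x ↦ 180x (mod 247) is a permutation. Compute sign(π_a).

-1

Orbit of 232 under x↦180x: [232, 17, 96, 237, 176, 64, 158]… (length divides ord_247(180)).
Cycle type of π: 36×6 + 12 + 9×2 + 1; total 10 cycles.
10 cycles on 247: each ℓ→(−1)^(ℓ−1), product (−1)^237 = -1.
Check: (180/247) = -1 by Zolotarev.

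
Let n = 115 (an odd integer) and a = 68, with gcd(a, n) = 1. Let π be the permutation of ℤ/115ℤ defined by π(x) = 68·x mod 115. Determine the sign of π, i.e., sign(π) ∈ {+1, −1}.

+1

Trace 22: π^k(22) = [22, 1, 68, 24] for k=0..3.
Cycle lengths of π_68 on ℤ/115ℤ: [4, 4, 4, 4, 4, 4, 4, 4, 4, 4, 4, 4, 4, 4, 4, 4, 4, 4, 4, 4, 4, 4, 4, 2, 2, 2, 2, 2, 2, 2, 2, 2, 2, 2, 1]; 35 cycles in total.
n − c = 115 − 35 = 80; sign = (−1)^80 = +1.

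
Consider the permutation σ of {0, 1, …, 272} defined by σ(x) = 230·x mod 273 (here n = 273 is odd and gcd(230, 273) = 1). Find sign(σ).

+1

Start at x=146: 146 → 1 → 230 → 211 → 209 → 22 → 146 (one orbit).
π_230 has 55 disjoint cycles with lengths [6, 6, 6, 6, 6, 6, 6, 6, 6, 6, 6, 6, 6, 6, 6, 6, 6, 6, 6, 6, 6, 6, 6, 6, 6, 6, 6, 6, 6, 6, 6, 6, 6, 6, 6, 6, 6, 6, 6, 6, 3, 3, 3, 3, 2, 2, 2, 2, 2, 2, 2, 2, 2, 2, 1] on {0,…,272}.
Σ(ℓ_i−1) = 273−55 = 218; sign = (−1)^218 = +1.
Check: (230/273) = +1 by Zolotarev.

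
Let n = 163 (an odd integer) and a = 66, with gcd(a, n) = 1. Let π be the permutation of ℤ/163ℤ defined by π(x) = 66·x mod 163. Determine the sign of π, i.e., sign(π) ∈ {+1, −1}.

-1

Trace 162: π^k(162) = [162, 97, 45, 36, 94, 10, 8] for k=0..6.
π_66 has 2 disjoint cycles with lengths [162, 1] on {0,…,162}.
Σ(ℓ_i−1) = 163−2 = 161; sign = (−1)^161 = -1.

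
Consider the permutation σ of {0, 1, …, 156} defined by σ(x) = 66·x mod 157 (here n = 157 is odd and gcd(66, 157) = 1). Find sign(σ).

-1

Start at x=114: 114 → 145 → 150 → 9 → 123 → 111 → 104 → … (one orbit).
π_66 has 2 disjoint cycles with lengths [156, 1] on {0,…,156}.
157 − 2 = 155 transpositions; sign(π) = (−1)^155 = -1.
The Jacobi symbol (66|157) = -1 (Zolotarev) agrees.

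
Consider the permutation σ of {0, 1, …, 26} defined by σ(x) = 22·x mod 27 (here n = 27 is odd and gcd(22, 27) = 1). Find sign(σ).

Trace 7: π^k(7) = [7, 19, 13, 16, 1, 22, 25] for k=0..6.
Decompose π into cycles: lengths [9, 9, 3, 3, 1, 1, 1] (7 cycles, including the fixed point 0).
n − c = 27 − 7 = 20; sign = (−1)^20 = +1.
Zolotarev: (22|27) = +1, matching the cycle-count sign.

+1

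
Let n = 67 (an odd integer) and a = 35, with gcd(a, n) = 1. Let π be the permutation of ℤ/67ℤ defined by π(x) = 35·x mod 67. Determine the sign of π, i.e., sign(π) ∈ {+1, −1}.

Start at x=23: 23 → 1 → 35 → 19 → 62 → 26 → 39 → … (one orbit).
Decompose π into cycles: lengths [33, 33, 1] (3 cycles, including the fixed point 0).
With 3 cycles on 67 points, sign = (−1)^{67−3} = +1.

+1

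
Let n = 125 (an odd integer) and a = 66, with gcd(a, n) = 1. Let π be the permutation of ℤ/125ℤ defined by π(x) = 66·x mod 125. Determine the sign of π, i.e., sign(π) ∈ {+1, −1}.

Start at x=46: 46 → 36 → 1 → 66 → 106 → 121 → 111 → … (one orbit).
The orbit structure of x ↦ 66x mod 125: 13 orbits of sizes [25, 25, 25, 25, 5, 5, 5, 5, 1, 1, 1, 1, 1].
125 − 13 = 112 transpositions; sign(π) = (−1)^112 = +1.
Via Zolotarev, sign(π_{66}) = (66|125) = +1.

+1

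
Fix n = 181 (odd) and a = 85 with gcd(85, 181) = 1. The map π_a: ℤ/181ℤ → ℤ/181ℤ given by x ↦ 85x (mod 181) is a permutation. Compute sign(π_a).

-1

Orbit of 149 under x↦85x: [149, 176, 118, 75, 40, 142, 124]… (length divides ord_181(85)).
Cycle type of π: 180 + 1; total 2 cycles.
181 − 2 = 179 transpositions; sign(π) = (−1)^179 = -1.
Check: (85/181) = -1 by Zolotarev.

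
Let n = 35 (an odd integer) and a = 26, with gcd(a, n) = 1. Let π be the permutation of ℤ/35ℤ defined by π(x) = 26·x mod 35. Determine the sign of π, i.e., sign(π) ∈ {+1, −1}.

Orbit of 31 under x↦26x: [31, 1, 26, 11, 6, 16]… (length divides ord_35(26)).
Decompose π into cycles: lengths [6, 6, 6, 6, 6, 1, 1, 1, 1, 1] (10 cycles, including the fixed point 0).
n − c = 35 − 10 = 25; sign = (−1)^25 = -1.
Check: (26/35) = -1 by Zolotarev.

-1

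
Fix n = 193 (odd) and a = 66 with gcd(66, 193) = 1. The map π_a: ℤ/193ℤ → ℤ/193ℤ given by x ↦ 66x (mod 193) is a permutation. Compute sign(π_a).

-1

Start at x=189: 189 → 122 → 139 → 103 → 43 → 136 → 98 → … (one orbit).
2 cycles of lengths [192, 1].
2 cycles on 193: each ℓ→(−1)^(ℓ−1), product (−1)^191 = -1.
Check: (66/193) = -1 by Zolotarev.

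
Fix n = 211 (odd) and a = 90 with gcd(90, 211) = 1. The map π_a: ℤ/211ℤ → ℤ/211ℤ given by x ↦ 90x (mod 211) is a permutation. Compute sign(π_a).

-1

Start at x=88: 88 → 113 → 42 → 193 → 68 → 1 → 90 → … (one orbit).
Cycle lengths of π_90 on ℤ/211ℤ: [70, 70, 70, 1]; 4 cycles in total.
4 cycles on 211: each ℓ→(−1)^(ℓ−1), product (−1)^207 = -1.
Zolotarev: (90|211) = -1, matching the cycle-count sign.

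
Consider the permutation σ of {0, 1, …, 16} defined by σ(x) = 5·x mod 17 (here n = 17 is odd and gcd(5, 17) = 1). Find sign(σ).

Trace 11: π^k(11) = [11, 4, 3, 15, 7, 1, 5] for k=0..6.
The orbit structure of x ↦ 5x mod 17: 2 orbits of sizes [16, 1].
2 cycles on 17: each ℓ→(−1)^(ℓ−1), product (−1)^15 = -1.
(5|17)_J = -1 (Zolotarev's lemma cross-check).

-1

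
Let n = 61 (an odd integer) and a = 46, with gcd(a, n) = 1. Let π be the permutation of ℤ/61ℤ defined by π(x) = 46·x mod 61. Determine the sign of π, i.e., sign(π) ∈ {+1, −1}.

+1

Trace 4: π^k(4) = [4, 1, 46, 42, 41, 56, 14] for k=0..6.
Cycle type of π: 30×2 + 1; total 3 cycles.
3 cycles on 61: each ℓ→(−1)^(ℓ−1), product (−1)^58 = +1.
The Jacobi symbol (46|61) = +1 (Zolotarev) agrees.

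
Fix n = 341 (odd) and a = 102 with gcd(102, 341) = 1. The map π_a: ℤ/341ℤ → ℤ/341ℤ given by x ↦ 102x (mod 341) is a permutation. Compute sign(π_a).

+1

Trace 268: π^k(268) = [268, 56, 256, 196, 214, 4, 67] for k=0..6.
Cycle type of π: 15×22 + 5×2 + 1; total 25 cycles.
Σ(ℓ_i−1) = 341−25 = 316; sign = (−1)^316 = +1.
Via Zolotarev, sign(π_{102}) = (102|341) = +1.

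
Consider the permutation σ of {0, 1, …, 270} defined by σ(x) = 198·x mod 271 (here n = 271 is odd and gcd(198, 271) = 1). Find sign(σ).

+1

Orbit of 174 under x↦198x: [174, 35, 155, 67, 258, 136, 99]… (length divides ord_271(198)).
Cycle type of π: 135×2 + 1; total 3 cycles.
n − c = 271 − 3 = 268; sign = (−1)^268 = +1.
Zolotarev: (198|271) = +1, matching the cycle-count sign.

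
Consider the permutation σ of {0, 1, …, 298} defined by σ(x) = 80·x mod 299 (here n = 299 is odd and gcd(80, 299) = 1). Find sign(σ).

+1

Start at x=83: 83 → 62 → 176 → 27 → 67 → 277 → 34 → … (one orbit).
Cycle lengths of π_80 on ℤ/299ℤ: [132, 132, 22, 12, 1]; 5 cycles in total.
Σ(ℓ_i−1) = 299−5 = 294; sign = (−1)^294 = +1.
Via Zolotarev, sign(π_{80}) = (80|299) = +1.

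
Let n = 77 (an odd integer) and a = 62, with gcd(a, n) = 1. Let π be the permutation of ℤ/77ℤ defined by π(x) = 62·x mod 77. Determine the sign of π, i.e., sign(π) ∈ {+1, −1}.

+1

Trace 71: π^k(71) = [71, 13, 36, 76, 15, 6, 64] for k=0..6.
The orbit structure of x ↦ 62x mod 77: 11 orbits of sizes [10, 10, 10, 10, 10, 10, 10, 2, 2, 2, 1].
n − c = 77 − 11 = 66; sign = (−1)^66 = +1.
Check: (62/77) = +1 by Zolotarev.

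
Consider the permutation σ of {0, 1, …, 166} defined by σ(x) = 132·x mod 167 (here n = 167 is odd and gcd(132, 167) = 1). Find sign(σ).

+1

Trace 9: π^k(9) = [9, 19, 3, 62, 1, 132, 56] for k=0..6.
Cycle lengths of π_132 on ℤ/167ℤ: [83, 83, 1]; 3 cycles in total.
With 3 cycles on 167 points, sign = (−1)^{167−3} = +1.
Check: (132/167) = +1 by Zolotarev.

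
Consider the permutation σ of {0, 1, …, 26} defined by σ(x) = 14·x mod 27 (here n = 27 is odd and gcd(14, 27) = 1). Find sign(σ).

Orbit of 10 under x↦14x: [10, 5, 16, 8, 4, 2, 1]… (length divides ord_27(14)).
The orbit structure of x ↦ 14x mod 27: 4 orbits of sizes [18, 6, 2, 1].
Σ(ℓ_i−1) = 27−4 = 23; sign = (−1)^23 = -1.

-1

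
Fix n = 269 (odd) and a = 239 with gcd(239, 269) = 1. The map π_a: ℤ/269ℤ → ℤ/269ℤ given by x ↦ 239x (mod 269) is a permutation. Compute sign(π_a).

+1

Orbit of 226 under x↦239x: [226, 214, 36, 265, 120, 166, 131]… (length divides ord_269(239)).
Cycle type of π: 67×4 + 1; total 5 cycles.
5 cycles on 269: each ℓ→(−1)^(ℓ−1), product (−1)^264 = +1.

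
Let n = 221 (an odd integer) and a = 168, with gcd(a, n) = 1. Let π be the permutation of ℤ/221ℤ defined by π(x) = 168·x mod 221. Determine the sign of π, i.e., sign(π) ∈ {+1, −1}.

Trace 155: π^k(155) = [155, 183, 25, 1, 168, 157, 77] for k=0..6.
The orbit structure of x ↦ 168x mod 221: 33 orbits of sizes [8, 8, 8, 8, 8, 8, 8, 8, 8, 8, 8, 8, 8, 8, 8, 8, 8, 8, 8, 8, 8, 8, 8, 8, 8, 8, 2, 2, 2, 2, 2, 2, 1].
221 − 33 = 188 transpositions; sign(π) = (−1)^188 = +1.
Via Zolotarev, sign(π_{168}) = (168|221) = +1.

+1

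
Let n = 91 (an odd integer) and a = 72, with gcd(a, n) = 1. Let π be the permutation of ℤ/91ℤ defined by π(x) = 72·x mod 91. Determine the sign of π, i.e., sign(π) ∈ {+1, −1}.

-1

Start at x=30: 30 → 67 → 1 → 72 → 88 → 57 → 9 → … (one orbit).
Cycle type of π: 12×7 + 3×2 + 1; total 10 cycles.
10 cycles on 91: each ℓ→(−1)^(ℓ−1), product (−1)^81 = -1.
Via Zolotarev, sign(π_{72}) = (72|91) = -1.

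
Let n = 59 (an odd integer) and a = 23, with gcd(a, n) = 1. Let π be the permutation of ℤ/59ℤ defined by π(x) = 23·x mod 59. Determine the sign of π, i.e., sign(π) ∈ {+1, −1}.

Start at x=1: 1 → 23 → 57 → 13 → 4 → 33 → 51 → … (one orbit).
Decompose π into cycles: lengths [58, 1] (2 cycles, including the fixed point 0).
2 cycles on 59: each ℓ→(−1)^(ℓ−1), product (−1)^57 = -1.

-1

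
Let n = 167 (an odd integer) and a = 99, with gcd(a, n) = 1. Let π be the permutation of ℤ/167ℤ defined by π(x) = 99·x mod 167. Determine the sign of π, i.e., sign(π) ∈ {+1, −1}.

Orbit of 87 under x↦99x: [87, 96, 152, 18, 112, 66, 21]… (length divides ord_167(99)).
π_99 has 3 disjoint cycles with lengths [83, 83, 1] on {0,…,166}.
n − c = 167 − 3 = 164; sign = (−1)^164 = +1.
Zolotarev: (99|167) = +1, matching the cycle-count sign.

+1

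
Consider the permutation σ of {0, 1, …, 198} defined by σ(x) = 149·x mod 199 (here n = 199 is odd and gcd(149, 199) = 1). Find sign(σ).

-1

Start at x=32: 32 → 191 → 2 → 99 → 25 → 143 → 14 → … (one orbit).
Cycle type of π: 198 + 1; total 2 cycles.
sign(π) = (−1)^{n − #cycles} = (−1)^{199−2} = (−1)^197 = -1.
The Jacobi symbol (149|199) = -1 (Zolotarev) agrees.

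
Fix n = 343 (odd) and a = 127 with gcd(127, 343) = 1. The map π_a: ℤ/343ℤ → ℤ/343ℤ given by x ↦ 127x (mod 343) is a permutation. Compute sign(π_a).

+1

Trace 302: π^k(302) = [302, 281, 15, 190, 120, 148, 274] for k=0..6.
Cycle type of π: 49×6 + 7×6 + 1×7; total 19 cycles.
343 − 19 = 324 transpositions; sign(π) = (−1)^324 = +1.
The Jacobi symbol (127|343) = +1 (Zolotarev) agrees.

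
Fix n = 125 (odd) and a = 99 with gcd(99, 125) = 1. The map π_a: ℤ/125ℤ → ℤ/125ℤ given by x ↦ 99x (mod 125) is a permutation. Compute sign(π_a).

Trace 26: π^k(26) = [26, 74, 76, 24, 1, 99, 51] for k=0..6.
Cycle lengths of π_99 on ℤ/125ℤ: [10, 10, 10, 10, 10, 10, 10, 10, 10, 10, 2, 2, 2, 2, 2, 2, 2, 2, 2, 2, 2, 2, 1]; 23 cycles in total.
n − c = 125 − 23 = 102; sign = (−1)^102 = +1.
The Jacobi symbol (99|125) = +1 (Zolotarev) agrees.

+1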